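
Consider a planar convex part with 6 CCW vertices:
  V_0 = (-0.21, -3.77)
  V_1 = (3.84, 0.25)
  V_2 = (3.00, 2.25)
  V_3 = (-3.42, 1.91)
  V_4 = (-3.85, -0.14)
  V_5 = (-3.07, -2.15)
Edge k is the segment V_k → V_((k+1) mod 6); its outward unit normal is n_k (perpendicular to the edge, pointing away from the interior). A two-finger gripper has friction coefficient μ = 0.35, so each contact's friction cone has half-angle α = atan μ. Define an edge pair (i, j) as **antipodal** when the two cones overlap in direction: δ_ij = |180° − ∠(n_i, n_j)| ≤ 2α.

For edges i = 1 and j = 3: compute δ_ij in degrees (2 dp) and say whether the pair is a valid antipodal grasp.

δ = 34.63°, valid

α = atan 0.35 = 19.29°;  2α = 38.58°
edge 1: e_1 = (-0.84, +2.00);  n_1 = (+0.9220, +0.3872)
edge 3: e_3 = (-0.43, -2.05);  n_3 = (-0.9787, +0.2053)
∠(n_1, n_3) = 145.37°
δ = |180° − 145.37°| = 34.63°
34.63° ≤ 2α = 38.58°  →  valid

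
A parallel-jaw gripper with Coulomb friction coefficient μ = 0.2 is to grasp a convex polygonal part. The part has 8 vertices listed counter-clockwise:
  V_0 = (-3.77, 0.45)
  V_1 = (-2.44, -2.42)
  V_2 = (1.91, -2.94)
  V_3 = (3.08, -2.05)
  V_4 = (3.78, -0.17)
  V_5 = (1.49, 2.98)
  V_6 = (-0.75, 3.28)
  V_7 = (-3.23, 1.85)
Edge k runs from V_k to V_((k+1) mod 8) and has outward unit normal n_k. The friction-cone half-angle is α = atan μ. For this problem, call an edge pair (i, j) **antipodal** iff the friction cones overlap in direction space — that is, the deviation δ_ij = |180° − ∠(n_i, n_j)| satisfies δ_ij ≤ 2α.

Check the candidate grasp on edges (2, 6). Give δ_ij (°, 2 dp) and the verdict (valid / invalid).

δ = 7.29°, valid

α = atan 0.2 = 11.31°;  2α = 22.62°
edge 2: e_2 = (+1.17, +0.89);  n_2 = (+0.6054, -0.7959)
edge 6: e_6 = (-2.48, -1.43);  n_6 = (-0.4995, +0.8663)
∠(n_2, n_6) = 172.71°
δ = |180° − 172.71°| = 7.29°
7.29° ≤ 2α = 22.62°  →  valid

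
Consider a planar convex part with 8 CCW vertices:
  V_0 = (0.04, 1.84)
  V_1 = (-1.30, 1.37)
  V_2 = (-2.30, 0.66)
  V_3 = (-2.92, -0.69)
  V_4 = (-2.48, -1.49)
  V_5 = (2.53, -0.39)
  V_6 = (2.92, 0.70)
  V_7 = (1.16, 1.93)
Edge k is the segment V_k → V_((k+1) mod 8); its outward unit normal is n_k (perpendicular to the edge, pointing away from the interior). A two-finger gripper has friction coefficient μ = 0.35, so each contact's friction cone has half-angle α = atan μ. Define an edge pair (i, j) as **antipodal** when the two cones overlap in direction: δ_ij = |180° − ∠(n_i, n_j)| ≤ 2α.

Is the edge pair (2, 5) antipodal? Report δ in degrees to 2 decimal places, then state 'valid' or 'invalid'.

α = atan 0.35 = 19.29°;  2α = 38.58°
edge 2: e_2 = (-0.62, -1.35);  n_2 = (-0.9087, +0.4173)
edge 5: e_5 = (+0.39, +1.09);  n_5 = (+0.9415, -0.3369)
∠(n_2, n_5) = 175.02°
δ = |180° − 175.02°| = 4.98°
4.98° ≤ 2α = 38.58°  →  valid

δ = 4.98°, valid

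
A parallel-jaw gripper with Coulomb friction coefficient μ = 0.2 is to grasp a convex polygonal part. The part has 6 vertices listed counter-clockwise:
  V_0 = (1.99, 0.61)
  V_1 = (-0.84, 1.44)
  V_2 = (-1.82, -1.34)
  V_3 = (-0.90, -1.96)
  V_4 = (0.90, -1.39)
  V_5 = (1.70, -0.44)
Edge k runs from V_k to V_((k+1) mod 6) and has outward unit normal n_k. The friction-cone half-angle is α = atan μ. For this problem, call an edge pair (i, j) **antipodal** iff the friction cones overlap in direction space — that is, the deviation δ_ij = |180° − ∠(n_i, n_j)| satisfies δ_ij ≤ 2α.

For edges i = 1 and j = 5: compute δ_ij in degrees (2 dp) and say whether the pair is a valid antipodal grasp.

α = atan 0.2 = 11.31°;  2α = 22.62°
edge 1: e_1 = (-0.98, -2.78);  n_1 = (-0.9431, +0.3325)
edge 5: e_5 = (+0.29, +1.05);  n_5 = (+0.9639, -0.2662)
∠(n_1, n_5) = 176.02°
δ = |180° − 176.02°| = 3.98°
3.98° ≤ 2α = 22.62°  →  valid

δ = 3.98°, valid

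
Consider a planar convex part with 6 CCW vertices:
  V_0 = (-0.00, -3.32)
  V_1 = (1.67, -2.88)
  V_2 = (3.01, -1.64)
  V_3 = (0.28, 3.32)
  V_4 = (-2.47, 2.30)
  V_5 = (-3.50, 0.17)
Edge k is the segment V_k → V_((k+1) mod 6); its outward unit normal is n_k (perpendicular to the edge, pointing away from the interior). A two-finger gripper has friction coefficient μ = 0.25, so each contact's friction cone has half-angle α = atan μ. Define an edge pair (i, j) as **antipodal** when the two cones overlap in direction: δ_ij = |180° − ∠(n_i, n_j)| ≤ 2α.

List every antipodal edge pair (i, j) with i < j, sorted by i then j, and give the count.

α = atan 0.25 = 14.04°;  2α = 28.07°
n_0 = (+0.2548, -0.9670)
n_1 = (+0.6792, -0.7340)
n_2 = (+0.8761, +0.4822)
n_3 = (-0.3478, +0.9376)
n_4 = (-0.9003, +0.4353)
n_5 = (-0.7061, -0.7081)
  (0,1): δ = 151.98°  ·
  (0,2): δ = 75.93°  ·
  (0,3): δ = 5.59°  ✓
  (0,4): δ = 49.43°  ·
  (0,5): δ = 120.32°  ·
  (1,2): δ = 103.95°  ·
  (1,3): δ = 22.43°  ✓
  (1,4): δ = 21.41°  ✓
  (1,5): δ = 92.30°  ·
  (2,3): δ = 98.48°  ·
  (2,4): δ = 54.64°  ·
  (2,5): δ = 16.25°  ✓
  (3,4): δ = 136.16°  ·
  (3,5): δ = 65.27°  ·
  (4,5): δ = 109.11°  ·
antipodal pairs: 4

count = 4; pairs: (0,3), (1,3), (1,4), (2,5)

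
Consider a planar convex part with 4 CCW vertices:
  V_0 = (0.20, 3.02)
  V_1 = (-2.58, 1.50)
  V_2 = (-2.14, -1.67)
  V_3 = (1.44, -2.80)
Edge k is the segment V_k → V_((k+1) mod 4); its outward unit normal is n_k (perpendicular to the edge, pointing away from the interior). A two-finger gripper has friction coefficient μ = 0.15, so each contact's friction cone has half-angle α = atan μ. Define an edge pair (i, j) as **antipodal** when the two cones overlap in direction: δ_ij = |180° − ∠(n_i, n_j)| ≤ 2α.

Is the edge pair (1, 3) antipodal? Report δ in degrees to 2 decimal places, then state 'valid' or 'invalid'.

α = atan 0.15 = 8.53°;  2α = 17.06°
edge 1: e_1 = (+0.44, -3.17);  n_1 = (-0.9905, -0.1375)
edge 3: e_3 = (-1.24, +5.82);  n_3 = (+0.9780, +0.2084)
∠(n_1, n_3) = 175.87°
δ = |180° − 175.87°| = 4.13°
4.13° ≤ 2α = 17.06°  →  valid

δ = 4.13°, valid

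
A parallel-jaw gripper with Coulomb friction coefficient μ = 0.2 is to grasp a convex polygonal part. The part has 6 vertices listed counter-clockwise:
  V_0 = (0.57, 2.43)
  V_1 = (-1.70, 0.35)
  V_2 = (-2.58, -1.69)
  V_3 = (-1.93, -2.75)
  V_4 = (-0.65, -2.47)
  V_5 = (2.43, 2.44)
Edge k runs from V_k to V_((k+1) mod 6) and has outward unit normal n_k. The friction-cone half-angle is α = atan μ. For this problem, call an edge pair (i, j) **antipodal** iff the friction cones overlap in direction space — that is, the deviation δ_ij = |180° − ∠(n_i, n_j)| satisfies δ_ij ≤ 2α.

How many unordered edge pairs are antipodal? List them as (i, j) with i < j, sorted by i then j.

α = atan 0.2 = 11.31°;  2α = 22.62°
n_0 = (-0.6756, +0.7373)
n_1 = (-0.9182, +0.3961)
n_2 = (-0.8525, -0.5228)
n_3 = (+0.2137, -0.9769)
n_4 = (+0.8471, -0.5314)
n_5 = (-0.0054, +1.0000)
  (0,1): δ = 155.83°  ·
  (0,2): δ = 100.98°  ·
  (0,3): δ = 30.16°  ·
  (0,4): δ = 15.40°  ✓
  (0,5): δ = 137.81°  ·
  (1,2): δ = 125.15°  ·
  (1,3): δ = 54.33°  ·
  (1,4): δ = 8.77°  ✓
  (1,5): δ = 113.64°  ·
  (2,3): δ = 109.18°  ·
  (2,4): δ = 63.62°  ·
  (2,5): δ = 58.79°  ·
  (3,4): δ = 134.44°  ·
  (3,5): δ = 12.03°  ✓
  (4,5): δ = 57.59°  ·
antipodal pairs: 3

count = 3; pairs: (0,4), (1,4), (3,5)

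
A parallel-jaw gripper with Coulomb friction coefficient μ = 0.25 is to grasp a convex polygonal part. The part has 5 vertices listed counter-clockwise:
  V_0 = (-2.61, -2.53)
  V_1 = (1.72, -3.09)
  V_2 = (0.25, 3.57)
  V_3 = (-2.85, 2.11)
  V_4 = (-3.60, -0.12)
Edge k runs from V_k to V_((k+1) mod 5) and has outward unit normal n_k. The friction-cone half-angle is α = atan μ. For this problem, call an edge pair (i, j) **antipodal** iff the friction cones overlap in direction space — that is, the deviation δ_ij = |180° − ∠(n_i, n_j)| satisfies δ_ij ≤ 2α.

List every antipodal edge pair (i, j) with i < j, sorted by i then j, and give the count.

count = 1; pairs: (1,4)

α = atan 0.25 = 14.04°;  2α = 28.07°
n_0 = (-0.1283, -0.9917)
n_1 = (+0.9765, +0.2155)
n_2 = (-0.4261, +0.9047)
n_3 = (-0.9478, +0.3188)
n_4 = (-0.9250, -0.3800)
  (0,1): δ = 70.18°  ·
  (0,2): δ = 32.59°  ·
  (0,3): δ = 78.78°  ·
  (0,4): δ = 119.70°  ·
  (1,2): δ = 77.23°  ·
  (1,3): δ = 31.04°  ·
  (1,4): δ = 9.89°  ✓
  (2,3): δ = 133.81°  ·
  (2,4): δ = 92.89°  ·
  (3,4): δ = 139.08°  ·
antipodal pairs: 1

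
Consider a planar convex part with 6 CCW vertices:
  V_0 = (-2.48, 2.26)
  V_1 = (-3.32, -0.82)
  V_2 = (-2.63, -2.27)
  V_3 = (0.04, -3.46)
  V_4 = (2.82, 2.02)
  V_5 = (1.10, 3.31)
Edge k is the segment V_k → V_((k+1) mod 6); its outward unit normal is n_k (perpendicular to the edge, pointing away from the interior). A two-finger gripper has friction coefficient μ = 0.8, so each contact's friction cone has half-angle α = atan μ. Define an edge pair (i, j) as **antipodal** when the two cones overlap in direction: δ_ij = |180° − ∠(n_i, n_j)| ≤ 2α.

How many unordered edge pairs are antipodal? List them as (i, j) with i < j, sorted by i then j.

α = atan 0.8 = 38.66°;  2α = 77.32°
n_0 = (-0.9648, +0.2631)
n_1 = (-0.9030, -0.4297)
n_2 = (-0.4071, -0.9134)
n_3 = (+0.8918, -0.4524)
n_4 = (+0.6000, +0.8000)
n_5 = (-0.2814, +0.9596)
  (0,1): δ = 139.30°  ·
  (0,2): δ = 98.77°  ·
  (0,3): δ = 11.64°  ✓
  (0,4): δ = 68.39°  ✓
  (0,5): δ = 121.60°  ·
  (1,2): δ = 139.47°  ·
  (1,3): δ = 52.35°  ✓
  (1,4): δ = 27.68°  ✓
  (1,5): δ = 80.90°  ·
  (2,3): δ = 92.88°  ·
  (2,4): δ = 12.85°  ✓
  (2,5): δ = 40.37°  ✓
  (3,4): δ = 99.97°  ·
  (3,5): δ = 46.76°  ✓
  (4,5): δ = 126.78°  ·
antipodal pairs: 7

count = 7; pairs: (0,3), (0,4), (1,3), (1,4), (2,4), (2,5), (3,5)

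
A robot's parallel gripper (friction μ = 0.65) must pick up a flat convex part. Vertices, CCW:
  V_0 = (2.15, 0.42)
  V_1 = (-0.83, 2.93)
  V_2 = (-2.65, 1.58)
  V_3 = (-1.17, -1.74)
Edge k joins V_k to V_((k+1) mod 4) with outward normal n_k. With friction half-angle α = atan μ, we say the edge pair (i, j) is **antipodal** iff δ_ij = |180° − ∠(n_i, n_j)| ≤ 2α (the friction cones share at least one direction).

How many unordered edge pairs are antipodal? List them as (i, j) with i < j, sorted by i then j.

count = 2; pairs: (0,2), (1,3)

α = atan 0.65 = 33.02°;  2α = 66.05°
n_0 = (+0.6442, +0.7648)
n_1 = (-0.5958, +0.8032)
n_2 = (-0.9134, -0.4072)
n_3 = (+0.5453, -0.8382)
  (0,1): δ = 103.33°  ·
  (0,2): δ = 25.87°  ✓
  (0,3): δ = 73.15°  ·
  (1,2): δ = 102.54°  ·
  (1,3): δ = 3.52°  ✓
  (2,3): δ = 80.98°  ·
antipodal pairs: 2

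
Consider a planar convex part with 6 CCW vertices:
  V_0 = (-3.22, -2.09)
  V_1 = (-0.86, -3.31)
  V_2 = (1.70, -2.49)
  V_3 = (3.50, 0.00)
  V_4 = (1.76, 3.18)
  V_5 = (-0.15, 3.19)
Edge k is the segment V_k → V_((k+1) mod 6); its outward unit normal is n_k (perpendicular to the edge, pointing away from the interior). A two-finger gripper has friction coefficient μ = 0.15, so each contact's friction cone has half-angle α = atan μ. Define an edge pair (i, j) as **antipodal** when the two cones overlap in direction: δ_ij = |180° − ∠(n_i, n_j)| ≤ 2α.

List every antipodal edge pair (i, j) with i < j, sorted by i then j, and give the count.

α = atan 0.15 = 8.53°;  2α = 17.06°
n_0 = (-0.4592, -0.8883)
n_1 = (+0.3050, -0.9523)
n_2 = (+0.8104, -0.5858)
n_3 = (+0.8773, +0.4800)
n_4 = (+0.0052, +1.0000)
n_5 = (-0.8645, +0.5026)
  (0,1): δ = 134.90°  ·
  (0,2): δ = 98.53°  ·
  (0,3): δ = 33.98°  ·
  (0,4): δ = 27.04°  ·
  (0,5): δ = 87.16°  ·
  (1,2): δ = 143.62°  ·
  (1,3): δ = 79.07°  ·
  (1,4): δ = 18.06°  ·
  (1,5): δ = 42.06°  ·
  (2,3): δ = 115.45°  ·
  (2,4): δ = 54.44°  ·
  (2,5): δ = 5.69°  ✓
  (3,4): δ = 118.99°  ·
  (3,5): δ = 58.86°  ·
  (4,5): δ = 119.88°  ·
antipodal pairs: 1

count = 1; pairs: (2,5)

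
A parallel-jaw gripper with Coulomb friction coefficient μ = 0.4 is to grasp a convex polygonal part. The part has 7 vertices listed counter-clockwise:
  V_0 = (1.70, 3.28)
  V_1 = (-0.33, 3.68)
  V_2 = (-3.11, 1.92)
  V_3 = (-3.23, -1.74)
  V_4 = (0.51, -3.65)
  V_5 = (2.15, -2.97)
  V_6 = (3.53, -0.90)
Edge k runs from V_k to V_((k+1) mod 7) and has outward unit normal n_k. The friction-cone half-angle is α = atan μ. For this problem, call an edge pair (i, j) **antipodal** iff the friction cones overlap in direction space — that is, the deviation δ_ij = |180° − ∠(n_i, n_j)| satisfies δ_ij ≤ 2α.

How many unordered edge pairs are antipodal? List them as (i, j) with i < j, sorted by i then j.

α = atan 0.4 = 21.80°;  2α = 43.60°
n_0 = (+0.1933, +0.9811)
n_1 = (-0.5349, +0.8449)
n_2 = (-0.9995, +0.0328)
n_3 = (-0.4548, -0.8906)
n_4 = (+0.3830, -0.9237)
n_5 = (+0.8321, -0.5547)
n_6 = (+0.9161, +0.4010)
  (0,1): δ = 136.52°  ·
  (0,2): δ = 80.73°  ·
  (0,3): δ = 15.91°  ✓
  (0,4): δ = 33.67°  ✓
  (0,5): δ = 67.46°  ·
  (0,6): δ = 124.79°  ·
  (1,2): δ = 124.22°  ·
  (1,3): δ = 59.39°  ·
  (1,4): δ = 9.82°  ✓
  (1,5): δ = 23.97°  ✓
  (1,6): δ = 81.31°  ·
  (2,3): δ = 115.18°  ·
  (2,4): δ = 65.60°  ·
  (2,5): δ = 31.81°  ✓
  (2,6): δ = 25.52°  ✓
  (3,4): δ = 130.43°  ·
  (3,5): δ = 96.64°  ·
  (3,6): δ = 39.30°  ✓
  (4,5): δ = 146.21°  ·
  (4,6): δ = 88.88°  ·
  (5,6): δ = 122.67°  ·
antipodal pairs: 7

count = 7; pairs: (0,3), (0,4), (1,4), (1,5), (2,5), (2,6), (3,6)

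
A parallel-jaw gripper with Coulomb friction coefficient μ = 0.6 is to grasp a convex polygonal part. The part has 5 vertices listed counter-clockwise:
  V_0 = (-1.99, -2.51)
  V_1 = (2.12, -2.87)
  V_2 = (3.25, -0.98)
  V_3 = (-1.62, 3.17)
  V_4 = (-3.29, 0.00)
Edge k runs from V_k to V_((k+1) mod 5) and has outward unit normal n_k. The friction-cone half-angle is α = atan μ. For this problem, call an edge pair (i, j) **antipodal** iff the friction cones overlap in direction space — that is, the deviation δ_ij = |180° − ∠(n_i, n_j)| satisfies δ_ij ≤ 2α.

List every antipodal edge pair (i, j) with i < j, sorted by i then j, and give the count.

α = atan 0.6 = 30.96°;  2α = 61.93°
n_0 = (-0.0873, -0.9962)
n_1 = (+0.8583, -0.5132)
n_2 = (+0.6486, +0.7611)
n_3 = (-0.8847, +0.4661)
n_4 = (-0.8880, -0.4599)
  (0,1): δ = 115.87°  ·
  (0,2): δ = 35.43°  ✓
  (0,3): δ = 67.22°  ·
  (0,4): δ = 122.39°  ·
  (1,2): δ = 99.56°  ·
  (1,3): δ = 3.09°  ✓
  (1,4): δ = 58.26°  ✓
  (2,3): δ = 77.34°  ·
  (2,4): δ = 22.18°  ✓
  (3,4): δ = 124.84°  ·
antipodal pairs: 4

count = 4; pairs: (0,2), (1,3), (1,4), (2,4)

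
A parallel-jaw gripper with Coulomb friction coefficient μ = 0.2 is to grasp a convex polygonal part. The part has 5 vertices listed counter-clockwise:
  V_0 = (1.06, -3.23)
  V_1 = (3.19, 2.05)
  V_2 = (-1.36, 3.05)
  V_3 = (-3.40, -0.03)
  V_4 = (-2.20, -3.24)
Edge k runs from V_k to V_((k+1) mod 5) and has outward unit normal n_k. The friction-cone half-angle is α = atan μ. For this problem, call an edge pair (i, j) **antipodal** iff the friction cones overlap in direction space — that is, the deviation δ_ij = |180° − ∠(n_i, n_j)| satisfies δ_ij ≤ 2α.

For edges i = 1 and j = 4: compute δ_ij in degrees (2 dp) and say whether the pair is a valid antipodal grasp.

δ = 12.57°, valid

α = atan 0.2 = 11.31°;  2α = 22.62°
edge 1: e_1 = (-4.55, +1.00);  n_1 = (+0.2147, +0.9767)
edge 4: e_4 = (+3.26, +0.01);  n_4 = (+0.0031, -1.0000)
∠(n_1, n_4) = 167.43°
δ = |180° − 167.43°| = 12.57°
12.57° ≤ 2α = 22.62°  →  valid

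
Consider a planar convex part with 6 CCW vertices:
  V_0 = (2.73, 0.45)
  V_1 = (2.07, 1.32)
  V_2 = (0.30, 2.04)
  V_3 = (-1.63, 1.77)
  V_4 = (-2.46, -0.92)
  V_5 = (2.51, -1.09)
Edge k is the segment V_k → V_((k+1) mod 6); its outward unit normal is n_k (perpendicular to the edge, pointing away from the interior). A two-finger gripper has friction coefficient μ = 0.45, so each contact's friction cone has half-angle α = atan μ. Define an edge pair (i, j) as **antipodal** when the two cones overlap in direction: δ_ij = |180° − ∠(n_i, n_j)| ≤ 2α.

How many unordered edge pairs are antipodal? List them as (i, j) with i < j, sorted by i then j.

α = atan 0.45 = 24.23°;  2α = 48.46°
n_0 = (+0.7967, +0.6044)
n_1 = (+0.3768, +0.9263)
n_2 = (-0.1385, +0.9904)
n_3 = (-0.9555, +0.2948)
n_4 = (-0.0342, -0.9994)
n_5 = (+0.9899, -0.1414)
  (0,1): δ = 149.32°  ·
  (0,2): δ = 119.22°  ·
  (0,3): δ = 54.33°  ·
  (0,4): δ = 50.86°  ·
  (0,5): δ = 134.69°  ·
  (1,2): δ = 149.90°  ·
  (1,3): δ = 85.01°  ·
  (1,4): δ = 20.18°  ✓
  (1,5): δ = 104.01°  ·
  (2,3): δ = 115.11°  ·
  (2,4): δ = 9.92°  ✓
  (2,5): δ = 73.91°  ·
  (3,4): δ = 74.81°  ·
  (3,5): δ = 9.02°  ✓
  (4,5): δ = 96.17°  ·
antipodal pairs: 3

count = 3; pairs: (1,4), (2,4), (3,5)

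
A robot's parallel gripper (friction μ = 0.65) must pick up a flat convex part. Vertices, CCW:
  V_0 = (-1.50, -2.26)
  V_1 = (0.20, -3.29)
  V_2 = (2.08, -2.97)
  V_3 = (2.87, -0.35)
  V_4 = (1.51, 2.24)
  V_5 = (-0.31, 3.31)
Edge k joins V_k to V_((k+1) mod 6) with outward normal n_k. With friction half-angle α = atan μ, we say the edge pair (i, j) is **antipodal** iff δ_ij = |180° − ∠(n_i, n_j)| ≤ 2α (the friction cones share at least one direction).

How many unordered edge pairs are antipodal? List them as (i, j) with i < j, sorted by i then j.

α = atan 0.65 = 33.02°;  2α = 66.05°
n_0 = (-0.5182, -0.8553)
n_1 = (+0.1678, -0.9858)
n_2 = (+0.9574, -0.2887)
n_3 = (+0.8854, +0.4649)
n_4 = (+0.5068, +0.8621)
n_5 = (-0.9779, +0.2089)
  (0,1): δ = 139.13°  ·
  (0,2): δ = 75.57°  ·
  (0,3): δ = 31.09°  ✓
  (0,4): δ = 0.76°  ✓
  (0,5): δ = 109.15°  ·
  (1,2): δ = 116.44°  ·
  (1,3): δ = 71.96°  ·
  (1,4): δ = 40.11°  ✓
  (1,5): δ = 68.28°  ·
  (2,3): δ = 135.52°  ·
  (2,4): δ = 103.67°  ·
  (2,5): δ = 4.72°  ✓
  (3,4): δ = 148.16°  ·
  (3,5): δ = 39.76°  ✓
  (4,5): δ = 71.61°  ·
antipodal pairs: 5

count = 5; pairs: (0,3), (0,4), (1,4), (2,5), (3,5)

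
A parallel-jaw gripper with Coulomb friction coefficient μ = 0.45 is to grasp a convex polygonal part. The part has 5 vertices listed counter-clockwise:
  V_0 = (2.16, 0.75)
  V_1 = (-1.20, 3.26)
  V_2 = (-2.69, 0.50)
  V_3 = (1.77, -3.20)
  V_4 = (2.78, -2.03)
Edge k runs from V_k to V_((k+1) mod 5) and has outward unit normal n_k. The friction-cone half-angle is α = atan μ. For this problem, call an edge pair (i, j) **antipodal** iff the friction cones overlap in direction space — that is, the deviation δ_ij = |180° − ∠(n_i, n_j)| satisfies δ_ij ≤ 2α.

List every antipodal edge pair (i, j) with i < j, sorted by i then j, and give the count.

α = atan 0.45 = 24.23°;  2α = 48.46°
n_0 = (+0.5985, +0.8011)
n_1 = (-0.8800, +0.4751)
n_2 = (-0.6385, -0.7696)
n_3 = (+0.7570, -0.6535)
n_4 = (+0.9760, +0.2177)
  (0,1): δ = 81.60°  ·
  (0,2): δ = 2.92°  ✓
  (0,3): δ = 85.96°  ·
  (0,4): δ = 139.33°  ·
  (1,2): δ = 101.32°  ·
  (1,3): δ = 12.44°  ✓
  (1,4): δ = 40.94°  ✓
  (2,3): δ = 91.12°  ·
  (2,4): δ = 37.75°  ✓
  (3,4): δ = 126.63°  ·
antipodal pairs: 4

count = 4; pairs: (0,2), (1,3), (1,4), (2,4)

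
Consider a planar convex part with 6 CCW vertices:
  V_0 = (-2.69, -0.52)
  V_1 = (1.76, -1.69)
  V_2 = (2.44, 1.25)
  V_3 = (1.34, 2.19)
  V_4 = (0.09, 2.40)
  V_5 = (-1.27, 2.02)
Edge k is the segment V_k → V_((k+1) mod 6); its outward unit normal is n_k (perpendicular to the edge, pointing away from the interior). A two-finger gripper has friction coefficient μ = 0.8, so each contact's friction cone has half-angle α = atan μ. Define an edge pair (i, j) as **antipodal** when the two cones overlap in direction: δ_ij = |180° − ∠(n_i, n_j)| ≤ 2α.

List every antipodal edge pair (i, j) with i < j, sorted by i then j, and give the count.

count = 6; pairs: (0,2), (0,3), (0,4), (0,5), (1,4), (1,5)

α = atan 0.8 = 38.66°;  2α = 77.32°
n_0 = (-0.2543, -0.9671)
n_1 = (+0.9743, -0.2253)
n_2 = (+0.6497, +0.7602)
n_3 = (+0.1657, +0.9862)
n_4 = (-0.2691, +0.9631)
n_5 = (-0.8729, +0.4880)
  (0,1): δ = 88.29°  ·
  (0,2): δ = 25.78°  ✓
  (0,3): δ = 5.19°  ✓
  (0,4): δ = 30.34°  ✓
  (0,5): δ = 75.52°  ✓
  (1,2): δ = 117.49°  ·
  (1,3): δ = 86.51°  ·
  (1,4): δ = 61.37°  ✓
  (1,5): δ = 16.18°  ✓
  (2,3): δ = 149.02°  ·
  (2,4): δ = 123.87°  ·
  (2,5): δ = 78.69°  ·
  (3,4): δ = 154.85°  ·
  (3,5): δ = 109.67°  ·
  (4,5): δ = 134.82°  ·
antipodal pairs: 6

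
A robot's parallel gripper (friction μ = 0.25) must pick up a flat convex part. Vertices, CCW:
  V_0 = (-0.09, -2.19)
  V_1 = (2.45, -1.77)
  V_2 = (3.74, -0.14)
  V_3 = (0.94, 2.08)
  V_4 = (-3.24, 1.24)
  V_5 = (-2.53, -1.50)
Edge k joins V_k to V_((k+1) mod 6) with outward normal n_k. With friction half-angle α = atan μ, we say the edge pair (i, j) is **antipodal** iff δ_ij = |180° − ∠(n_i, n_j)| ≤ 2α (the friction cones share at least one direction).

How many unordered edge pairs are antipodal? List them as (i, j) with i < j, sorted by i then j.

α = atan 0.25 = 14.04°;  2α = 28.07°
n_0 = (+0.1631, -0.9866)
n_1 = (+0.7841, -0.6206)
n_2 = (+0.6213, +0.7836)
n_3 = (-0.1970, +0.9804)
n_4 = (-0.9680, -0.2508)
n_5 = (-0.2721, -0.9623)
  (0,1): δ = 137.75°  ·
  (0,2): δ = 47.80°  ·
  (0,3): δ = 1.97°  ✓
  (0,4): δ = 95.14°  ·
  (0,5): δ = 154.82°  ·
  (1,2): δ = 90.05°  ·
  (1,3): δ = 40.28°  ·
  (1,4): δ = 52.89°  ·
  (1,5): δ = 112.57°  ·
  (2,3): δ = 130.23°  ·
  (2,4): δ = 37.06°  ·
  (2,5): δ = 22.62°  ✓
  (3,4): δ = 86.84°  ·
  (3,5): δ = 27.15°  ✓
  (4,5): δ = 120.32°  ·
antipodal pairs: 3

count = 3; pairs: (0,3), (2,5), (3,5)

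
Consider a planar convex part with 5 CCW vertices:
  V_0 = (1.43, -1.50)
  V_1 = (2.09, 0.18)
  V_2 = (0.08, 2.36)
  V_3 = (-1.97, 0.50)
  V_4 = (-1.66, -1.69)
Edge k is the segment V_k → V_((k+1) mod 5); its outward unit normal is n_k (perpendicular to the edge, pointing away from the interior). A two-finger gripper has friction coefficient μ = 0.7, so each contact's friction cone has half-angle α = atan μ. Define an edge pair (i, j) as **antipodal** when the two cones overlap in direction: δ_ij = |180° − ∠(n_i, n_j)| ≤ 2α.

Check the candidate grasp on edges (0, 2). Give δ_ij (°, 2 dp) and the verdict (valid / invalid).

δ = 26.33°, valid

α = atan 0.7 = 34.99°;  2α = 69.98°
edge 0: e_0 = (+0.66, +1.68);  n_0 = (+0.9308, -0.3657)
edge 2: e_2 = (-2.05, -1.86);  n_2 = (-0.6720, +0.7406)
∠(n_0, n_2) = 153.67°
δ = |180° − 153.67°| = 26.33°
26.33° ≤ 2α = 69.98°  →  valid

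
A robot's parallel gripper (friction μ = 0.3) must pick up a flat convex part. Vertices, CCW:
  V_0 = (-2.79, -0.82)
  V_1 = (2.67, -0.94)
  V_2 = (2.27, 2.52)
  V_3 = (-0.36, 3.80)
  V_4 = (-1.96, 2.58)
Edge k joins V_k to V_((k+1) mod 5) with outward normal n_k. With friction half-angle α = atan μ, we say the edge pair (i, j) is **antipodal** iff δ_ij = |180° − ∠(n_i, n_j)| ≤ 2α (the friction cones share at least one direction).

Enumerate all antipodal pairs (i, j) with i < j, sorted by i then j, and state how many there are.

count = 2; pairs: (0,2), (1,4)

α = atan 0.3 = 16.70°;  2α = 33.40°
n_0 = (-0.0220, -0.9998)
n_1 = (+0.9934, +0.1148)
n_2 = (+0.4376, +0.8992)
n_3 = (-0.6063, +0.7952)
n_4 = (-0.9715, +0.2372)
  (0,1): δ = 82.15°  ·
  (0,2): δ = 24.69°  ✓
  (0,3): δ = 38.58°  ·
  (0,4): δ = 77.54°  ·
  (1,2): δ = 122.55°  ·
  (1,3): δ = 59.27°  ·
  (1,4): δ = 20.31°  ✓
  (2,3): δ = 116.72°  ·
  (2,4): δ = 77.77°  ·
  (3,4): δ = 141.04°  ·
antipodal pairs: 2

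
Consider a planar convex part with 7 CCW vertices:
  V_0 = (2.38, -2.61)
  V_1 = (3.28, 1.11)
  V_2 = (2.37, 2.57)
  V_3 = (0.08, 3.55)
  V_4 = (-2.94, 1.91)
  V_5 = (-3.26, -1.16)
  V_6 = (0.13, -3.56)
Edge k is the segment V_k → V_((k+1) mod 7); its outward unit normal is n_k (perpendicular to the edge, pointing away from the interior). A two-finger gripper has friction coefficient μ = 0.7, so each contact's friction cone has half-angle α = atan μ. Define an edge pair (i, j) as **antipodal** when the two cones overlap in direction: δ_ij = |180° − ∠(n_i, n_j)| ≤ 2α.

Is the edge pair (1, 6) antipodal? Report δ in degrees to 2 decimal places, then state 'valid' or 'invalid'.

δ = 80.96°, invalid

α = atan 0.7 = 34.99°;  2α = 69.98°
edge 1: e_1 = (-0.91, +1.46);  n_1 = (+0.8487, +0.5290)
edge 6: e_6 = (+2.25, +0.95);  n_6 = (+0.3890, -0.9212)
∠(n_1, n_6) = 99.04°
δ = |180° − 99.04°| = 80.96°
80.96° > 2α = 69.98°  →  invalid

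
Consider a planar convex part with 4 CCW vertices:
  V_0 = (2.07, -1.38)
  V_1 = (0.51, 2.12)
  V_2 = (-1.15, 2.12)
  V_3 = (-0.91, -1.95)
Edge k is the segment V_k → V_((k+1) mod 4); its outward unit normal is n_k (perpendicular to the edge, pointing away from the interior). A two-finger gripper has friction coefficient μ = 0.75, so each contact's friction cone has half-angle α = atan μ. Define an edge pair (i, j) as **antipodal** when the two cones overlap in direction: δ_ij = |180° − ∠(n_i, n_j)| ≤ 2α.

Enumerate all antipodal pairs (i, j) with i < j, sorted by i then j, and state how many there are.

α = atan 0.75 = 36.87°;  2α = 73.74°
n_0 = (+0.9134, +0.4071)
n_1 = (+0.0000, +1.0000)
n_2 = (-0.9983, -0.0589)
n_3 = (+0.1879, -0.9822)
  (0,1): δ = 114.02°  ·
  (0,2): δ = 20.65°  ✓
  (0,3): δ = 76.81°  ·
  (1,2): δ = 86.63°  ·
  (1,3): δ = 10.83°  ✓
  (2,3): δ = 82.55°  ·
antipodal pairs: 2

count = 2; pairs: (0,2), (1,3)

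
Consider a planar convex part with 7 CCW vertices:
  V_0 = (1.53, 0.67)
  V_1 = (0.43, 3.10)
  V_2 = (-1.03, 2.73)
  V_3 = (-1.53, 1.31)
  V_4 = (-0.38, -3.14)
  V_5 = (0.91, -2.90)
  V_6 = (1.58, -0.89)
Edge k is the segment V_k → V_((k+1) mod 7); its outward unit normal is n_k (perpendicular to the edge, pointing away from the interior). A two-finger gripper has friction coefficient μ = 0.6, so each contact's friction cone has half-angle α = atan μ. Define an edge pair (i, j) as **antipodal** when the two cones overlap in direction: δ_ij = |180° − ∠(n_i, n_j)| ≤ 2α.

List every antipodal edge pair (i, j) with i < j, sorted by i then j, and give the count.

α = atan 0.6 = 30.96°;  2α = 61.93°
n_0 = (+0.9110, +0.4124)
n_1 = (-0.2457, +0.9694)
n_2 = (-0.9432, +0.3321)
n_3 = (-0.9682, -0.2502)
n_4 = (+0.1829, -0.9831)
n_5 = (+0.9487, -0.3162)
n_6 = (+0.9995, +0.0320)
  (0,1): δ = 100.13°  ·
  (0,2): δ = 43.75°  ✓
  (0,3): δ = 9.87°  ✓
  (0,4): δ = 76.18°  ·
  (0,5): δ = 137.21°  ·
  (0,6): δ = 157.48°  ·
  (1,2): δ = 123.62°  ·
  (1,3): δ = 89.73°  ·
  (1,4): δ = 3.68°  ✓
  (1,5): δ = 57.34°  ✓
  (1,6): δ = 77.62°  ·
  (2,3): δ = 146.11°  ·
  (2,4): δ = 60.06°  ✓
  (2,5): δ = 0.96°  ✓
  (2,6): δ = 21.23°  ✓
  (3,4): δ = 93.95°  ·
  (3,5): δ = 32.92°  ✓
  (3,6): δ = 12.65°  ✓
  (4,5): δ = 118.97°  ·
  (4,6): δ = 98.70°  ·
  (5,6): δ = 159.73°  ·
antipodal pairs: 9

count = 9; pairs: (0,2), (0,3), (1,4), (1,5), (2,4), (2,5), (2,6), (3,5), (3,6)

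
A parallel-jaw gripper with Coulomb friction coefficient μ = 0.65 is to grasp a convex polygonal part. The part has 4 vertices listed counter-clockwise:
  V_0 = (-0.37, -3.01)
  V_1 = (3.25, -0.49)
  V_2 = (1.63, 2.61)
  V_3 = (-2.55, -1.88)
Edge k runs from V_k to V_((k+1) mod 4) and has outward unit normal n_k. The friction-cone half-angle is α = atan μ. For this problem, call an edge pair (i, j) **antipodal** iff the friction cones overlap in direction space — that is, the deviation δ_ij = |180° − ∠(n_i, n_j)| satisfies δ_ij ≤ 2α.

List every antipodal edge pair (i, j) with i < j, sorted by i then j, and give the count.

α = atan 0.65 = 33.02°;  2α = 66.05°
n_0 = (+0.5713, -0.8207)
n_1 = (+0.8863, +0.4632)
n_2 = (-0.7319, +0.6814)
n_3 = (-0.4602, -0.8878)
  (0,1): δ = 97.25°  ·
  (0,2): δ = 12.20°  ✓
  (0,3): δ = 117.76°  ·
  (1,2): δ = 70.54°  ·
  (1,3): δ = 35.01°  ✓
  (2,3): δ = 74.45°  ·
antipodal pairs: 2

count = 2; pairs: (0,2), (1,3)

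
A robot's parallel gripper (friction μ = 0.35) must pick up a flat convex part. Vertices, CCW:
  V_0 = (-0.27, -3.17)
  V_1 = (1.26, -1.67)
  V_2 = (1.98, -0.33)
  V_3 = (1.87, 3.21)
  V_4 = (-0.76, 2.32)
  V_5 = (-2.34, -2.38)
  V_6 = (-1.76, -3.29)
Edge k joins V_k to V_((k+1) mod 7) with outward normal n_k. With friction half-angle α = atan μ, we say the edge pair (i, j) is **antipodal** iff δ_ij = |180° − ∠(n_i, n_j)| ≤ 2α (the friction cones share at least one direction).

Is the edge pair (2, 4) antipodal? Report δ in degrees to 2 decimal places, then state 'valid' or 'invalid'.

δ = 20.36°, valid

α = atan 0.35 = 19.29°;  2α = 38.58°
edge 2: e_2 = (-0.11, +3.54);  n_2 = (+0.9995, +0.0311)
edge 4: e_4 = (-1.58, -4.70);  n_4 = (-0.9479, +0.3186)
∠(n_2, n_4) = 159.64°
δ = |180° − 159.64°| = 20.36°
20.36° ≤ 2α = 38.58°  →  valid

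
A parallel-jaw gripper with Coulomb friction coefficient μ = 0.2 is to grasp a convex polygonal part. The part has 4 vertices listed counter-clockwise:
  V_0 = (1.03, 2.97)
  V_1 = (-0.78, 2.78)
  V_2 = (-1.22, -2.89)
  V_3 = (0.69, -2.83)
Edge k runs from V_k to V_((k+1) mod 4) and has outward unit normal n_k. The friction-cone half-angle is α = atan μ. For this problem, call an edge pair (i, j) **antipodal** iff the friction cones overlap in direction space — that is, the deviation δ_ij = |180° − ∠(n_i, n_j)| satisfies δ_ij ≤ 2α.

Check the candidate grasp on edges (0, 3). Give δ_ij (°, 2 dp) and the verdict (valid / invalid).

α = atan 0.2 = 11.31°;  2α = 22.62°
edge 0: e_0 = (-1.81, -0.19);  n_0 = (-0.1044, +0.9945)
edge 3: e_3 = (+0.34, +5.80);  n_3 = (+0.9983, -0.0585)
∠(n_0, n_3) = 99.35°
δ = |180° − 99.35°| = 80.65°
80.65° > 2α = 22.62°  →  invalid

δ = 80.65°, invalid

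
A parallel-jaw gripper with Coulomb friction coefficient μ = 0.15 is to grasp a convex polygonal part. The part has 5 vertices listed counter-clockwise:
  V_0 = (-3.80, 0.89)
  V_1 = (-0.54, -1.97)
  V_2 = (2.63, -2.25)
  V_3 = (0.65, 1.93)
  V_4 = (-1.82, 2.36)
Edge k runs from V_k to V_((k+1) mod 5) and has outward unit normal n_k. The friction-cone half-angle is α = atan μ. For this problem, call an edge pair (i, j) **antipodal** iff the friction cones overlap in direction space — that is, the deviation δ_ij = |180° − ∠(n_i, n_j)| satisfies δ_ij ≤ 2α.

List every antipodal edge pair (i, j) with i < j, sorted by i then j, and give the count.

α = atan 0.15 = 8.53°;  2α = 17.06°
n_0 = (-0.6595, -0.7517)
n_1 = (-0.0880, -0.9961)
n_2 = (+0.9037, +0.4281)
n_3 = (+0.1715, +0.9852)
n_4 = (-0.5961, +0.8029)
  (0,1): δ = 143.79°  ·
  (0,2): δ = 23.39°  ·
  (0,3): δ = 31.38°  ·
  (0,4): δ = 77.85°  ·
  (1,2): δ = 59.61°  ·
  (1,3): δ = 4.83°  ✓
  (1,4): δ = 41.64°  ·
  (2,3): δ = 125.22°  ·
  (2,4): δ = 78.76°  ·
  (3,4): δ = 133.53°  ·
antipodal pairs: 1

count = 1; pairs: (1,3)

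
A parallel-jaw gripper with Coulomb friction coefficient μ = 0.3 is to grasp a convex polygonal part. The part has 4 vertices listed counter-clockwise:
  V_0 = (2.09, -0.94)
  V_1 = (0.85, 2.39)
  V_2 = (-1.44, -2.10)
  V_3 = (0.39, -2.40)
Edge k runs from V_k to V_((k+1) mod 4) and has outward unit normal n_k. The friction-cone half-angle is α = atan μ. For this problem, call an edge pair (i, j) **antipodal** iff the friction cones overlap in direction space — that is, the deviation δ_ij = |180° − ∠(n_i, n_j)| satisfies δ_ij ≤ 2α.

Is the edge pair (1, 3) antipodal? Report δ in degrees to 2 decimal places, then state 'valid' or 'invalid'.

α = atan 0.3 = 16.70°;  2α = 33.40°
edge 1: e_1 = (-2.29, -4.49);  n_1 = (-0.8908, +0.4543)
edge 3: e_3 = (+1.70, +1.46);  n_3 = (+0.6515, -0.7586)
∠(n_1, n_3) = 157.68°
δ = |180° − 157.68°| = 22.32°
22.32° ≤ 2α = 33.40°  →  valid

δ = 22.32°, valid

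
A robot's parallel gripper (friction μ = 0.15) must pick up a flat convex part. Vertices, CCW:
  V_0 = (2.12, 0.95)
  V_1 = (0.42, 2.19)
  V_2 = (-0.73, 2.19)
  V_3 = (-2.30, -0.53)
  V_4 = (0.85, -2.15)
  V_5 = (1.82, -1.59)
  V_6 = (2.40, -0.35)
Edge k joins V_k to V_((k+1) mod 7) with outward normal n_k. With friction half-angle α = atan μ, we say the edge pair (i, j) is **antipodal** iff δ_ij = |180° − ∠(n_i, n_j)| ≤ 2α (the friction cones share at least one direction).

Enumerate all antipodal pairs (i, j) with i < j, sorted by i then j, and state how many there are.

count = 2; pairs: (0,3), (2,5)

α = atan 0.15 = 8.53°;  2α = 17.06°
n_0 = (+0.5893, +0.8079)
n_1 = (+0.0000, +1.0000)
n_2 = (-0.8661, +0.4999)
n_3 = (-0.4573, -0.8893)
n_4 = (+0.5000, -0.8660)
n_5 = (+0.9058, -0.4237)
n_6 = (+0.9776, +0.2106)
  (0,1): δ = 143.89°  ·
  (0,2): δ = 83.89°  ·
  (0,3): δ = 8.89°  ✓
  (0,4): δ = 66.11°  ·
  (0,5): δ = 101.04°  ·
  (0,6): δ = 138.26°  ·
  (1,2): δ = 119.99°  ·
  (1,3): δ = 27.22°  ·
  (1,4): δ = 30.00°  ·
  (1,5): δ = 64.93°  ·
  (1,6): δ = 102.15°  ·
  (2,3): δ = 87.22°  ·
  (2,4): δ = 30.01°  ·
  (2,5): δ = 4.93°  ✓
  (2,6): δ = 42.15°  ·
  (3,4): δ = 122.79°  ·
  (3,5): δ = 87.85°  ·
  (3,6): δ = 50.63°  ·
  (4,5): δ = 145.07°  ·
  (4,6): δ = 107.84°  ·
  (5,6): δ = 142.78°  ·
antipodal pairs: 2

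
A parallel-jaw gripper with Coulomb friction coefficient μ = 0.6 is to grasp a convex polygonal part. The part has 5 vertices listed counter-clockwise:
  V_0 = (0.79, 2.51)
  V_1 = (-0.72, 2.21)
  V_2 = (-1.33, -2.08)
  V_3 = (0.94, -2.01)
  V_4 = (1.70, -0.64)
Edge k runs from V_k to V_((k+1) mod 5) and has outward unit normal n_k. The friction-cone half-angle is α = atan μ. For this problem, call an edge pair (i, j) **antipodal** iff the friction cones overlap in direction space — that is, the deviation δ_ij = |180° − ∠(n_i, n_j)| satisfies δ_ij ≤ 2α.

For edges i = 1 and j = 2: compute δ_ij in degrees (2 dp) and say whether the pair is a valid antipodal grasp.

α = atan 0.6 = 30.96°;  2α = 61.93°
edge 1: e_1 = (-0.61, -4.29);  n_1 = (-0.9900, +0.1408)
edge 2: e_2 = (+2.27, +0.07);  n_2 = (+0.0308, -0.9995)
∠(n_1, n_2) = 99.86°
δ = |180° − 99.86°| = 80.14°
80.14° > 2α = 61.93°  →  invalid

δ = 80.14°, invalid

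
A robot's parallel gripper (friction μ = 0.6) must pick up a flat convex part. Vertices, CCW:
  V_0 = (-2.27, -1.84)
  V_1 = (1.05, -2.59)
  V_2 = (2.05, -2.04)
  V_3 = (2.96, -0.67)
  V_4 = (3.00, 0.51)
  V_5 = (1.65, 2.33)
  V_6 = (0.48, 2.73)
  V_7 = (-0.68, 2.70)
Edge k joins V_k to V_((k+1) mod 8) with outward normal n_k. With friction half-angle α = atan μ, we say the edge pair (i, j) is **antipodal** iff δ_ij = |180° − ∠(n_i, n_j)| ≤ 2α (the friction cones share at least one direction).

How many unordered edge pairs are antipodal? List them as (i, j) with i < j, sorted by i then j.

count = 10; pairs: (0,4), (0,5), (0,6), (1,5), (1,6), (1,7), (2,6), (2,7), (3,7), (4,7)

α = atan 0.6 = 30.96°;  2α = 61.93°
n_0 = (-0.2204, -0.9754)
n_1 = (+0.4819, -0.8762)
n_2 = (+0.8330, -0.5533)
n_3 = (+0.9994, -0.0339)
n_4 = (+0.8032, +0.5958)
n_5 = (+0.3235, +0.9462)
n_6 = (-0.0259, +0.9997)
n_7 = (-0.9438, +0.3305)
  (0,1): δ = 138.46°  ·
  (0,2): δ = 110.86°  ·
  (0,3): δ = 79.21°  ·
  (0,4): δ = 40.70°  ✓
  (0,5): δ = 6.14°  ✓
  (0,6): δ = 14.21°  ✓
  (0,7): δ = 83.43°  ·
  (1,2): δ = 152.40°  ·
  (1,3): δ = 120.75°  ·
  (1,4): δ = 82.24°  ·
  (1,5): δ = 47.69°  ✓
  (1,6): δ = 27.33°  ✓
  (1,7): δ = 41.89°  ✓
  (2,3): δ = 148.35°  ·
  (2,4): δ = 109.84°  ·
  (2,5): δ = 75.28°  ·
  (2,6): δ = 54.93°  ✓
  (2,7): δ = 14.29°  ✓
  (3,4): δ = 141.49°  ·
  (3,5): δ = 106.93°  ·
  (3,6): δ = 86.58°  ·
  (3,7): δ = 17.36°  ✓
  (4,5): δ = 145.44°  ·
  (4,6): δ = 125.09°  ·
  (4,7): δ = 55.87°  ✓
  (5,6): δ = 159.64°  ·
  (5,7): δ = 90.43°  ·
  (6,7): δ = 110.78°  ·
antipodal pairs: 10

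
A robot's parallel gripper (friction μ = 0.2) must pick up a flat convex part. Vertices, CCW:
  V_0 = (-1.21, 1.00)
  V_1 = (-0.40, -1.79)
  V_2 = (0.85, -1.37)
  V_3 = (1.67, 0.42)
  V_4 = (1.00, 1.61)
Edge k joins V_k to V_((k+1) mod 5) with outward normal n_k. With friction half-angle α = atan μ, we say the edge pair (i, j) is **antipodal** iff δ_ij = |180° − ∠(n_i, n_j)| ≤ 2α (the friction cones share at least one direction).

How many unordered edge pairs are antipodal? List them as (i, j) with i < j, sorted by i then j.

α = atan 0.2 = 11.31°;  2α = 22.62°
n_0 = (-0.9603, -0.2788)
n_1 = (+0.3185, -0.9479)
n_2 = (+0.9091, -0.4165)
n_3 = (+0.8714, +0.4906)
n_4 = (-0.2661, +0.9640)
  (0,1): δ = 87.62°  ·
  (0,2): δ = 40.80°  ·
  (0,3): δ = 13.19°  ✓
  (0,4): δ = 89.24°  ·
  (1,2): δ = 133.18°  ·
  (1,3): δ = 79.19°  ·
  (1,4): δ = 3.14°  ✓
  (2,3): δ = 126.01°  ·
  (2,4): δ = 49.96°  ·
  (3,4): δ = 103.95°  ·
antipodal pairs: 2

count = 2; pairs: (0,3), (1,4)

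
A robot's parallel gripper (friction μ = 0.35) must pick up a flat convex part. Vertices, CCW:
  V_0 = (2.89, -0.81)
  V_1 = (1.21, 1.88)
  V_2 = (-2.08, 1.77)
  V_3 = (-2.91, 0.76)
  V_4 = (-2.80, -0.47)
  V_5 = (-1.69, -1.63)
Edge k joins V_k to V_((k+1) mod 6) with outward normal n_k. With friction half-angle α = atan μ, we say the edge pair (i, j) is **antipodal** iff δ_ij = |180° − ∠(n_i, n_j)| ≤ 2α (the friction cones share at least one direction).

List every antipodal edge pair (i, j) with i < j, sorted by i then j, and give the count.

count = 3; pairs: (0,3), (0,4), (1,5)

α = atan 0.35 = 19.29°;  2α = 38.58°
n_0 = (+0.8482, +0.5297)
n_1 = (-0.0334, +0.9994)
n_2 = (-0.7726, +0.6349)
n_3 = (-0.9960, -0.0891)
n_4 = (-0.7225, -0.6914)
n_5 = (+0.1762, -0.9843)
  (0,1): δ = 120.07°  ·
  (0,2): δ = 71.40°  ·
  (0,3): δ = 26.88°  ✓
  (0,4): δ = 11.75°  ✓
  (0,5): δ = 68.16°  ·
  (1,2): δ = 131.33°  ·
  (1,3): δ = 86.80°  ·
  (1,4): δ = 48.18°  ·
  (1,5): δ = 8.24°  ✓
  (2,3): δ = 135.48°  ·
  (2,4): δ = 96.85°  ·
  (2,5): δ = 40.44°  ·
  (3,4): δ = 141.37°  ·
  (3,5): δ = 84.96°  ·
  (4,5): δ = 123.59°  ·
antipodal pairs: 3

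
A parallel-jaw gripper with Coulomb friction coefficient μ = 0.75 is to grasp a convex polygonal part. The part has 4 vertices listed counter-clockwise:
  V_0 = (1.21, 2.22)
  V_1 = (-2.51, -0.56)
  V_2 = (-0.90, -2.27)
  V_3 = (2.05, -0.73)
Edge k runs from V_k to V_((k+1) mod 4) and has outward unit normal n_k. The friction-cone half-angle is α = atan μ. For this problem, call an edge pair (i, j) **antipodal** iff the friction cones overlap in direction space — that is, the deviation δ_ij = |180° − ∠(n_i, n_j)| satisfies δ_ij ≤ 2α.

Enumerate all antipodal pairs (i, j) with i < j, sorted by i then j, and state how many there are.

count = 3; pairs: (0,2), (0,3), (1,3)

α = atan 0.75 = 36.87°;  2α = 73.74°
n_0 = (-0.5986, +0.8010)
n_1 = (-0.7281, -0.6855)
n_2 = (+0.4628, -0.8865)
n_3 = (+0.9618, +0.2739)
  (0,1): δ = 83.50°  ·
  (0,2): δ = 9.21°  ✓
  (0,3): δ = 69.12°  ✓
  (1,2): δ = 105.71°  ·
  (1,3): δ = 27.38°  ✓
  (2,3): δ = 101.67°  ·
antipodal pairs: 3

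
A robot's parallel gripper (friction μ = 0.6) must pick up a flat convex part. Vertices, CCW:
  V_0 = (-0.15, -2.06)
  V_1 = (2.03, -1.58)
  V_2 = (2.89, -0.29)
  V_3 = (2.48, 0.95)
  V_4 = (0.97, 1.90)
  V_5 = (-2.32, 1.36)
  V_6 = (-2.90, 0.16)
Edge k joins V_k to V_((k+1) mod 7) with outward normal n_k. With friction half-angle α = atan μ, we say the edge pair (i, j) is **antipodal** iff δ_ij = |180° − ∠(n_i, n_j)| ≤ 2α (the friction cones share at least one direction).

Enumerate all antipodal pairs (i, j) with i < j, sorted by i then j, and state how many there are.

count = 9; pairs: (0,3), (0,4), (0,5), (1,4), (1,5), (2,5), (2,6), (3,6), (4,6)

α = atan 0.6 = 30.96°;  2α = 61.93°
n_0 = (+0.2150, -0.9766)
n_1 = (+0.8321, -0.5547)
n_2 = (+0.9494, +0.3139)
n_3 = (+0.5325, +0.8464)
n_4 = (-0.1620, +0.9868)
n_5 = (-0.9003, +0.4352)
n_6 = (-0.6281, -0.7781)
  (0,1): δ = 136.11°  ·
  (0,2): δ = 84.12°  ·
  (0,3): δ = 44.59°  ✓
  (0,4): δ = 3.10°  ✓
  (0,5): δ = 51.79°  ✓
  (0,6): δ = 128.67°  ·
  (1,2): δ = 128.01°  ·
  (1,3): δ = 88.49°  ·
  (1,4): δ = 46.99°  ✓
  (1,5): δ = 7.89°  ✓
  (1,6): δ = 84.78°  ·
  (2,3): δ = 140.47°  ·
  (2,4): δ = 98.98°  ·
  (2,5): δ = 44.09°  ✓
  (2,6): δ = 32.79°  ✓
  (3,4): δ = 138.50°  ·
  (3,5): δ = 83.62°  ·
  (3,6): δ = 6.74°  ✓
  (4,5): δ = 125.12°  ·
  (4,6): δ = 48.23°  ✓
  (5,6): δ = 103.12°  ·
antipodal pairs: 9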